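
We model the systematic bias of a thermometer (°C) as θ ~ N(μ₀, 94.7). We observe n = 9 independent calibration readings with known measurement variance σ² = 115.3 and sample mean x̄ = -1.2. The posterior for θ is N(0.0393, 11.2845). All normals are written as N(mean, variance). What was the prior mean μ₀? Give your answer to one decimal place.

The posterior mean is a precision-weighted average: μ_n = (τ₀μ₀ + τ_data·x̄)/(τ₀+τ_data), with τ₀=1/σ₀² and τ_data=n/σ².
Here τ₀ = 1/94.7 = 0.010560 and τ_data = 9/115.3 = 0.078057, so τ_n = 0.088617.
Rearranging for μ₀: μ₀ = (μ_n·τ_n − τ_data·x̄)/τ₀ = (0.0393·0.088617 − 0.078057·-1.2) / 0.010560 = 0.097151/0.010560 ≈ 9.2.

μ₀ = 9.2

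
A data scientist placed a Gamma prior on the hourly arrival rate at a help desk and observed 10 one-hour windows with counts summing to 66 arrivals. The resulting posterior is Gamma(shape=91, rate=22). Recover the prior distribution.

Gamma–Poisson conjugacy: posterior shape = α + Σxᵢ, posterior rate = β + n.
So α = 91 − 66 = 25 and β = 22 − 10 = 12.

Gamma(shape=25, rate=12)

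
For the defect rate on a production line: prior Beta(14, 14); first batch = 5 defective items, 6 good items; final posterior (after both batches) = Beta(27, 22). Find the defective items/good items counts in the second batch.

8 defective items and 2 good items

Because Beta–binomial updating is additive in the counts, the combined data contributed (α_post−α_prior, β_post−β_prior) successes and failures.
Total across both batches: 27−14=13 defective items, 22−14=8 good items.
Subtract the first batch: 13−5=8 defective items and 8−6=2 good items.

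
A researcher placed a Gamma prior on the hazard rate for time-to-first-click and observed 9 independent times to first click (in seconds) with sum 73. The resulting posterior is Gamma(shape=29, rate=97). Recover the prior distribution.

Gamma–exponential conjugacy: posterior shape = α + n, posterior rate = β + Σtᵢ.
So α = 29 − 9 = 20 and β = 97 − 73 = 24.

Gamma(shape=20, rate=24)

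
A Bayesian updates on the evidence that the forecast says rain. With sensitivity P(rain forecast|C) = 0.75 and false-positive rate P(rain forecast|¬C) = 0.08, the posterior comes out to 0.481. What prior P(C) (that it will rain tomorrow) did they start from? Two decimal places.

P(C) = 0.09

In odds form, posterior odds = prior odds × likelihood ratio, so prior odds = posterior odds ÷ LR.
Posterior odds = 0.481/(1−0.481) = 0.9268. LR = 0.75/0.08 = 9.3750.
Prior odds = 0.9268/9.3750 = 0.0989, so P(C) = 0.0989/(1+0.0989) ≈ 0.09.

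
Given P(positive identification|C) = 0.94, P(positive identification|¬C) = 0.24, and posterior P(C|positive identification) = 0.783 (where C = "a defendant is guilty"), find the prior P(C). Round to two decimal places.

Bayes' rule in odds form gives O(C|E) = O(C)·[P(E|C)/P(E|¬C)], hence O(C) = O(C|E)/LR.
Posterior odds = 0.783/(1−0.783) = 3.6083. LR = 0.94/0.24 = 3.9167.
Prior odds = 3.6083/3.9167 = 0.9213, so P(C) = 0.9213/(1+0.9213) ≈ 0.48.

P(C) = 0.48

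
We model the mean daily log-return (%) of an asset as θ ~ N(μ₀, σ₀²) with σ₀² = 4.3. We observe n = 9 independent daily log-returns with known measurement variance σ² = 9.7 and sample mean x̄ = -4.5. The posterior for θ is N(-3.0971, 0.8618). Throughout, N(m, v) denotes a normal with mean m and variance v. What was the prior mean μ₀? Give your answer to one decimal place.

μ₀ = 2.5

With known observation variance, the Normal–Normal posterior has precision τ_n = τ₀ + n/σ² and mean μ_n = (τ₀μ₀ + (n/σ²)x̄)/τ_n.
Here τ₀ = 1/4.3 = 0.232558 and τ_data = 9/9.7 = 0.927835, so τ_n = 1.160393.
Rearranging for μ₀: μ₀ = (μ_n·τ_n − τ_data·x̄)/τ₀ = (-3.0971·1.160393 − 0.927835·-4.5) / 0.232558 = 0.581404/0.232558 ≈ 2.5.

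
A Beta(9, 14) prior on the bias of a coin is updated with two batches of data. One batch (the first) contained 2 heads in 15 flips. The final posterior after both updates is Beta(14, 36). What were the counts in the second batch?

Because Beta–binomial updating is additive in the counts, the combined data contributed (α_post−α_prior, β_post−β_prior) successes and failures.
Total across both batches: 14−9=5 heads, 36−14=22 tails.
Subtract the first batch: 5−2=3 heads and 22−13=9 tails.

3 heads and 9 tails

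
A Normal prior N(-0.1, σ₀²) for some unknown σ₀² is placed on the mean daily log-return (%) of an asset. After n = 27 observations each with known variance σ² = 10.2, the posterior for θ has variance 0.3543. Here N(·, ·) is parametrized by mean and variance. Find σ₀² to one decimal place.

For the Normal–Normal model with known σ², precisions add: τ_n = τ₀ + n/σ².
So 1/σ₀² = 1/0.3543 − 27/10.2 = 2.822467 − 2.647059 = 0.175408.
Hence σ₀² = 1/0.175408 ≈ 5.7.

σ₀² = 5.7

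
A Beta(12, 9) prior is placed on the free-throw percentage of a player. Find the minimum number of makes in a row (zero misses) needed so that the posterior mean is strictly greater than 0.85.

k = 40

After k makes and 0 misses the posterior is Beta(12+k, 9), with mean (12+k)/(12+9+k).
Set (12+k)/(21+k) > 0.85 and solve: k > (0.85·21 − 12)/(1 − 0.85) = 39.000.
The smallest integer exceeding 39.000 is 40, and checking k=40: (52)/(61) = 0.8525 > 0.85.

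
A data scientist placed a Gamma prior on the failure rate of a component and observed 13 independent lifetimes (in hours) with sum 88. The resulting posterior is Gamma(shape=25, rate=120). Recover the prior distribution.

Gamma(shape=12, rate=32)

Gamma–exponential conjugacy: posterior shape = α + n, posterior rate = β + Σtᵢ.
So α = 25 − 13 = 12 and β = 120 − 88 = 32.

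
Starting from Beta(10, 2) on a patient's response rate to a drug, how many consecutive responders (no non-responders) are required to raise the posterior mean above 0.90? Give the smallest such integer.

After k responders and 0 non-responders the posterior is Beta(10+k, 2), with mean (10+k)/(10+2+k).
Set (10+k)/(12+k) > 0.90 and solve: k > (0.90·12 − 10)/(1 − 0.90) = 8.000.
The smallest integer exceeding 8.000 is 9, and checking k=9: (19)/(21) = 0.9048 > 0.90.

k = 9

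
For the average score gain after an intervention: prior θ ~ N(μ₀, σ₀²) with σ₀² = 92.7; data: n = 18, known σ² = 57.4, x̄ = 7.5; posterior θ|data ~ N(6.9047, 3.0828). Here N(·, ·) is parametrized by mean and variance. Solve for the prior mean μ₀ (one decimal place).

μ₀ = -10.4

The posterior mean is a precision-weighted average: μ_n = (τ₀μ₀ + τ_data·x̄)/(τ₀+τ_data), with τ₀=1/σ₀² and τ_data=n/σ².
Here τ₀ = 1/92.7 = 0.010787 and τ_data = 18/57.4 = 0.313589, so τ_n = 0.324376.
Rearranging for μ₀: μ₀ = (μ_n·τ_n − τ_data·x̄)/τ₀ = (6.9047·0.324376 − 0.313589·7.5) / 0.010787 = -0.112199/0.010787 ≈ -10.4.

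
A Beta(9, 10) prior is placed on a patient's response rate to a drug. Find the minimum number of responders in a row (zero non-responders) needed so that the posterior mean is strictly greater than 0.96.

After k responders and 0 non-responders the posterior is Beta(9+k, 10), with mean (9+k)/(9+10+k).
Set (9+k)/(19+k) > 0.96 and solve: k > (0.96·19 − 9)/(1 − 0.96) = 231.000.
The smallest integer exceeding 231.000 is 232.

k = 232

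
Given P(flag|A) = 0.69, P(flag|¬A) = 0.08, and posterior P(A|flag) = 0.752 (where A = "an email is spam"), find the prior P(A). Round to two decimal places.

In odds form, posterior odds = prior odds × likelihood ratio, so prior odds = posterior odds ÷ LR.
Posterior odds = 0.752/(1−0.752) = 3.0323. LR = 0.69/0.08 = 8.6250.
Prior odds = 3.0323/8.6250 = 0.3516, so P(A) = 0.3516/(1+0.3516) ≈ 0.26.

P(A) = 0.26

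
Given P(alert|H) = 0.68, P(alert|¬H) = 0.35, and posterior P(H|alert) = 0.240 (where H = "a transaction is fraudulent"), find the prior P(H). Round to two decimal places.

In odds form, posterior odds = prior odds × likelihood ratio, so prior odds = posterior odds ÷ LR.
Posterior odds = 0.240/(1−0.240) = 0.3158. LR = 0.68/0.35 = 1.9429.
Prior odds = 0.3158/1.9429 = 0.1625, so P(H) = 0.1625/(1+0.1625) ≈ 0.14.

P(H) = 0.14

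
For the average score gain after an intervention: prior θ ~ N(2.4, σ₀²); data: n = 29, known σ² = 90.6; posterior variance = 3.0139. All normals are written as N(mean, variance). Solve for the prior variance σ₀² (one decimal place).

σ₀² = 85.4

For the Normal–Normal model with known σ², precisions add: τ_n = τ₀ + n/σ².
So 1/σ₀² = 1/3.0139 − 29/90.6 = 0.331796 − 0.320088 = 0.011708.
Hence σ₀² = 1/0.011708 ≈ 85.4.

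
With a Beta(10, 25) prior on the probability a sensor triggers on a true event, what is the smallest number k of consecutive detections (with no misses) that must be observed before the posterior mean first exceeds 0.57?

After k detections and 0 misses the posterior is Beta(10+k, 25), with mean (10+k)/(10+25+k).
Set (10+k)/(35+k) > 0.57 and solve: k > (0.57·35 − 10)/(1 − 0.57) = 23.140.
The smallest integer exceeding 23.140 is 24, and checking k=24: (34)/(59) = 0.5763 > 0.57.

k = 24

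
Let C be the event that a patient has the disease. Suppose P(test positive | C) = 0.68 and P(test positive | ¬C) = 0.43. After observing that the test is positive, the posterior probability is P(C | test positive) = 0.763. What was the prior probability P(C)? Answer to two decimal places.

In odds form, posterior odds = prior odds × likelihood ratio, so prior odds = posterior odds ÷ LR.
Posterior odds = 0.763/(1−0.763) = 3.2194. LR = 0.68/0.43 = 1.5814.
Prior odds = 3.2194/1.5814 = 2.0358, so P(C) = 2.0358/(1+2.0358) ≈ 0.67.

P(C) = 0.67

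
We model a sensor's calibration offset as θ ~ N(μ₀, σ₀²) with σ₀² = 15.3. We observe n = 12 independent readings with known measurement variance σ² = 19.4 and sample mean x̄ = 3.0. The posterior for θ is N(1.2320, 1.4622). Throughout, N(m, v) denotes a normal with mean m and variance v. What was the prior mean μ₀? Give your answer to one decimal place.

With known observation variance, the Normal–Normal posterior has precision τ_n = τ₀ + n/σ² and mean μ_n = (τ₀μ₀ + (n/σ²)x̄)/τ_n.
Here τ₀ = 1/15.3 = 0.065359 and τ_data = 12/19.4 = 0.618557, so τ_n = 0.683916.
Rearranging for μ₀: μ₀ = (μ_n·τ_n − τ_data·x̄)/τ₀ = (1.2320·0.683916 − 0.618557·3.0) / 0.065359 = -1.013086/0.065359 ≈ -15.5.

μ₀ = -15.5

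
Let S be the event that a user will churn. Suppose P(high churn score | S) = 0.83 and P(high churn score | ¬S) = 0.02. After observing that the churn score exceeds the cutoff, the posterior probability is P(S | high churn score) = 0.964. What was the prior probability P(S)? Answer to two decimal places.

P(S) = 0.39

Bayes' rule in odds form gives O(S|E) = O(S)·[P(E|S)/P(E|¬S)], hence O(S) = O(S|E)/LR.
Posterior odds = 0.964/(1−0.964) = 26.7778. LR = 0.83/0.02 = 41.5000.
Prior odds = 26.7778/41.5000 = 0.6452, so P(S) = 0.6452/(1+0.6452) ≈ 0.39.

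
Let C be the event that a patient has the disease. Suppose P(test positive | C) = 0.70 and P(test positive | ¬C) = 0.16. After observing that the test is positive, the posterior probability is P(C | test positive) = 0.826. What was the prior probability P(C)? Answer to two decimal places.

Bayes' rule in odds form gives O(C|E) = O(C)·[P(E|C)/P(E|¬C)], hence O(C) = O(C|E)/LR.
Posterior odds = 0.826/(1−0.826) = 4.7471. LR = 0.70/0.16 = 4.3750.
Prior odds = 4.7471/4.3750 = 1.0851, so P(C) = 1.0851/(1+1.0851) ≈ 0.52.

P(C) = 0.52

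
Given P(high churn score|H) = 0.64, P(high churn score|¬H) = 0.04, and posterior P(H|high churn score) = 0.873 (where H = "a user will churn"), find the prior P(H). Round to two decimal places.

P(H) = 0.30

Bayes' rule in odds form gives O(H|E) = O(H)·[P(E|H)/P(E|¬H)], hence O(H) = O(H|E)/LR.
Posterior odds = 0.873/(1−0.873) = 6.8740. LR = 0.64/0.04 = 16.0000.
Prior odds = 6.8740/16.0000 = 0.4296, so P(H) = 0.4296/(1+0.4296) ≈ 0.30.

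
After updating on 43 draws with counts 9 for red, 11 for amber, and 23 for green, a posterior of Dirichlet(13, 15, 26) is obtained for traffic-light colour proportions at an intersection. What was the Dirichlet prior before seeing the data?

Dirichlet(4, 4, 3)

For a Dirichlet(α) prior with multinomial counts c, the posterior is Dirichlet(α + c) componentwise.
Subtract each count from the matching posterior parameter: 13−9=4, 15−11=4, 26−23=3.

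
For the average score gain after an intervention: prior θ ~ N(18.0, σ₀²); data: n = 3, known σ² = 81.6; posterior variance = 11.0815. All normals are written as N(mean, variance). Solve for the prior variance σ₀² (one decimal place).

Posterior precision equals prior precision plus data precision: 1/σ_n² = 1/σ₀² + n/σ².
So 1/σ₀² = 1/11.0815 − 3/81.6 = 0.090240 − 0.036765 = 0.053475.
Hence σ₀² = 1/0.053475 ≈ 18.7.

σ₀² = 18.7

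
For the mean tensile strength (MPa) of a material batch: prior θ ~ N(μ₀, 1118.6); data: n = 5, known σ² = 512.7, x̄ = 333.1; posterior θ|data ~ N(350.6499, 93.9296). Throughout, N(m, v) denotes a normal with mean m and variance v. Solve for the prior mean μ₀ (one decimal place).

μ₀ = 542.1

The posterior mean is a precision-weighted average: μ_n = (τ₀μ₀ + τ_data·x̄)/(τ₀+τ_data), with τ₀=1/σ₀² and τ_data=n/σ².
Here τ₀ = 1/1118.6 = 0.000894 and τ_data = 5/512.7 = 0.009752, so τ_n = 0.010646.
Rearranging for μ₀: μ₀ = (μ_n·τ_n − τ_data·x̄)/τ₀ = (350.6499·0.010646 − 0.009752·333.1) / 0.000894 = 0.484628/0.000894 ≈ 542.1.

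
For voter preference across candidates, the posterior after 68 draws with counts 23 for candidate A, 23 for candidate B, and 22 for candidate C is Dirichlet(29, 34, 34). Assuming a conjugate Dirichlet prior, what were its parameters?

Dirichlet(6, 11, 12)

For a Dirichlet(α) prior with multinomial counts c, the posterior is Dirichlet(α + c) componentwise.
Subtract each count from the matching posterior parameter: 29−23=6, 34−23=11, 34−22=12.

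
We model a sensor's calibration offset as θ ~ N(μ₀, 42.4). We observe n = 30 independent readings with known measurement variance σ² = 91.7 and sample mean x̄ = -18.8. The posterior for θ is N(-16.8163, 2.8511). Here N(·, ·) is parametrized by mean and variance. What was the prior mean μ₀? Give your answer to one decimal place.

With known observation variance, the Normal–Normal posterior has precision τ_n = τ₀ + n/σ² and mean μ_n = (τ₀μ₀ + (n/σ²)x̄)/τ_n.
Here τ₀ = 1/42.4 = 0.023585 and τ_data = 30/91.7 = 0.327154, so τ_n = 0.350739.
Rearranging for μ₀: μ₀ = (μ_n·τ_n − τ_data·x̄)/τ₀ = (-16.8163·0.350739 − 0.327154·-18.8) / 0.023585 = 0.252363/0.023585 ≈ 10.7.

μ₀ = 10.7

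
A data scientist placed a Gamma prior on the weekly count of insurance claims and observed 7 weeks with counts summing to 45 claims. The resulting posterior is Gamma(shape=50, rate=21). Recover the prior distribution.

Gamma(shape=5, rate=14)

Gamma–Poisson conjugacy: posterior shape = α + Σxᵢ, posterior rate = β + n.
So α = 50 − 45 = 5 and β = 21 − 7 = 14.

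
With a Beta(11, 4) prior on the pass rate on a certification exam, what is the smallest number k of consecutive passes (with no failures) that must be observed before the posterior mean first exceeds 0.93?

After k passes and 0 failures the posterior is Beta(11+k, 4), with mean (11+k)/(11+4+k).
Set (11+k)/(15+k) > 0.93 and solve: k > (0.93·15 − 11)/(1 − 0.93) = 42.143.
The smallest integer exceeding 42.143 is 43, and checking k=43: (54)/(58) = 0.9310 > 0.93.

k = 43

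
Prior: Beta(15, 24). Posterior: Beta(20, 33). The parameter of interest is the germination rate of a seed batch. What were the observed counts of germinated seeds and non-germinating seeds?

A Beta(a, b) prior with s successes and f failures in binomial data gives a Beta(a+s, b+f) posterior.
So s = 20 − 15 = 5 and f = 33 − 24 = 9.

5 germinated seeds and 9 non-germinating seeds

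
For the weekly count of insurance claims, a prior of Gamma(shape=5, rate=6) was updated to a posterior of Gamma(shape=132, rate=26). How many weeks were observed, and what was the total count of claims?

n = 20 weeks with total 127 claims

A Gamma(α, β) prior (rate parametrization) on a Poisson rate with n observations summing to S gives posterior Gamma(α+S, β+n).
Matching: Σxᵢ = 132 − 5 = 127 and n = 26 − 6 = 20.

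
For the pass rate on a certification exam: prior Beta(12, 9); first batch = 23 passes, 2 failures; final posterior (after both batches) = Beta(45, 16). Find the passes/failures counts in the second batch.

10 passes and 5 failures

Sequential conjugate updates are equivalent to a single update on the pooled data, so total successes = posterior α − prior α and total failures = posterior β − prior β.
Total across both batches: 45−12=33 passes, 16−9=7 failures.
Subtract the first batch: 33−23=10 passes and 7−2=5 failures.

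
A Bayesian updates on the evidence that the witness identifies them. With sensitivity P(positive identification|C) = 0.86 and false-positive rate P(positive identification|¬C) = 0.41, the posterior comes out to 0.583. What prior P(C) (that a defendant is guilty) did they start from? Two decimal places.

In odds form, posterior odds = prior odds × likelihood ratio, so prior odds = posterior odds ÷ LR.
Posterior odds = 0.583/(1−0.583) = 1.3981. LR = 0.86/0.41 = 2.0976.
Prior odds = 1.3981/2.0976 = 0.6665, so P(C) = 0.6665/(1+0.6665) ≈ 0.40.

P(C) = 0.40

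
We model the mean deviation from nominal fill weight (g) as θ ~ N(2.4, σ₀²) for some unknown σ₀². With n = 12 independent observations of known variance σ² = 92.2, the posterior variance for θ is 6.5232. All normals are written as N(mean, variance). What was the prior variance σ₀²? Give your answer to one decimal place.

Posterior precision equals prior precision plus data precision: 1/σ_n² = 1/σ₀² + n/σ².
So 1/σ₀² = 1/6.5232 − 12/92.2 = 0.153299 − 0.130152 = 0.023147.
Hence σ₀² = 1/0.023147 ≈ 43.2.

σ₀² = 43.2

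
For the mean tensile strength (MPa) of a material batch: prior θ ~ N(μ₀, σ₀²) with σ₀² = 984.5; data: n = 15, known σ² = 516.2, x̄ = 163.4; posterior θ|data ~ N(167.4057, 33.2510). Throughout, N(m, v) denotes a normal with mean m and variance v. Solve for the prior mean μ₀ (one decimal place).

μ₀ = 282.0

The posterior mean is a precision-weighted average: μ_n = (τ₀μ₀ + τ_data·x̄)/(τ₀+τ_data), with τ₀=1/σ₀² and τ_data=n/σ².
Here τ₀ = 1/984.5 = 0.001016 and τ_data = 15/516.2 = 0.029059, so τ_n = 0.030075.
Rearranging for μ₀: μ₀ = (μ_n·τ_n − τ_data·x̄)/τ₀ = (167.4057·0.030075 − 0.029059·163.4) / 0.001016 = 0.286486/0.001016 ≈ 282.0.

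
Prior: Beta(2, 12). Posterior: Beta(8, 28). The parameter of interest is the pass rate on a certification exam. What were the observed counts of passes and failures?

6 passes and 16 failures

Beta is conjugate to the binomial likelihood: posterior = Beta(a+s, b+f).
Match parameters: s=8−2=6, f=28−12=16.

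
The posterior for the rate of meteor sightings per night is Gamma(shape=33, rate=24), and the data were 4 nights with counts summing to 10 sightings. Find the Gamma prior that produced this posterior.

Gamma–Poisson conjugacy: posterior shape = α + Σxᵢ, posterior rate = β + n.
So α = 33 − 10 = 23 and β = 24 − 4 = 20.

Gamma(shape=23, rate=20)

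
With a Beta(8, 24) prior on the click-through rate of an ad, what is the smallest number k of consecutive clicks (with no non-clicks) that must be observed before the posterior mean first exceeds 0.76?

k = 69

After k clicks and 0 non-clicks the posterior is Beta(8+k, 24), with mean (8+k)/(8+24+k).
Set (8+k)/(32+k) > 0.76 and solve: k > (0.76·32 − 8)/(1 − 0.76) = 68.000.
The smallest integer exceeding 68.000 is 69, and checking k=69: (77)/(101) = 0.7624 > 0.76.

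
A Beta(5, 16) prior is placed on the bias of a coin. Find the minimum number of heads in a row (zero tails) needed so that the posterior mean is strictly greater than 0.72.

k = 37

After k heads and 0 tails the posterior is Beta(5+k, 16), with mean (5+k)/(5+16+k).
Set (5+k)/(21+k) > 0.72 and solve: k > (0.72·21 − 5)/(1 − 0.72) = 36.143.
The smallest integer exceeding 36.143 is 37.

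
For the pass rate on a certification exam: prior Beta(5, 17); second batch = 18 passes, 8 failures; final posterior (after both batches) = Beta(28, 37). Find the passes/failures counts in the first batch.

Because Beta–binomial updating is additive in the counts, the combined data contributed (α_post−α_prior, β_post−β_prior) successes and failures.
Total across both batches: 28−5=23 passes, 37−17=20 failures.
Subtract the second batch: 23−18=5 passes and 20−8=12 failures.

5 passes and 12 failures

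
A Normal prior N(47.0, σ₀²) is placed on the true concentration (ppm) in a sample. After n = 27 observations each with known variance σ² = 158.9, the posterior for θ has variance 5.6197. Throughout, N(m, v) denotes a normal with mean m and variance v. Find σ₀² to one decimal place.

Posterior precision equals prior precision plus data precision: 1/σ_n² = 1/σ₀² + n/σ².
So 1/σ₀² = 1/5.6197 − 27/158.9 = 0.177945 − 0.169918 = 0.008027.
Hence σ₀² = 1/0.008027 ≈ 124.6.

σ₀² = 124.6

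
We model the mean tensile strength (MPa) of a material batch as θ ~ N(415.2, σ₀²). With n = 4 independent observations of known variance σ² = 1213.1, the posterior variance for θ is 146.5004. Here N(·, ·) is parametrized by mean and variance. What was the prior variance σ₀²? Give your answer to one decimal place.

Posterior precision equals prior precision plus data precision: 1/σ_n² = 1/σ₀² + n/σ².
So 1/σ₀² = 1/146.5004 − 4/1213.1 = 0.006826 − 0.003297 = 0.003529.
Hence σ₀² = 1/0.003529 ≈ 283.4.

σ₀² = 283.4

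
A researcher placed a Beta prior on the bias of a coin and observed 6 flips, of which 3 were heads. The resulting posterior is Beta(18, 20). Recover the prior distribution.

Beta(15, 17)

A Beta(a, b) prior with s successes and f failures in binomial data gives a Beta(a+s, b+f) posterior.
So a = 18 − 3 = 15 and b = 20 − 3 = 17.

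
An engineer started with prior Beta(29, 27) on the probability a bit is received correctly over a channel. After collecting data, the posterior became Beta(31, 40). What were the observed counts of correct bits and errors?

2 correct bits and 13 errors

Under Beta–binomial conjugacy the posterior parameters are (α+s, β+f).
Match parameters: s=31−29=2, f=40−27=13.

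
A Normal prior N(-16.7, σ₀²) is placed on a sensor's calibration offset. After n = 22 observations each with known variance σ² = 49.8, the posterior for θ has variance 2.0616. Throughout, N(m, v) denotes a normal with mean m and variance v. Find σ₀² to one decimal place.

σ₀² = 23.1

For the Normal–Normal model with known σ², precisions add: τ_n = τ₀ + n/σ².
So 1/σ₀² = 1/2.0616 − 22/49.8 = 0.485060 − 0.441767 = 0.043293.
Hence σ₀² = 1/0.043293 ≈ 23.1.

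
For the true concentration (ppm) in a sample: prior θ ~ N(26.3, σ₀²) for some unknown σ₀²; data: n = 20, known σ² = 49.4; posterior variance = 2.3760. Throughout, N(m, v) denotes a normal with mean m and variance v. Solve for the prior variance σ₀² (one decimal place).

For the Normal–Normal model with known σ², precisions add: τ_n = τ₀ + n/σ².
So 1/σ₀² = 1/2.3760 − 20/49.4 = 0.420875 − 0.404858 = 0.016017.
Hence σ₀² = 1/0.016017 ≈ 62.4.

σ₀² = 62.4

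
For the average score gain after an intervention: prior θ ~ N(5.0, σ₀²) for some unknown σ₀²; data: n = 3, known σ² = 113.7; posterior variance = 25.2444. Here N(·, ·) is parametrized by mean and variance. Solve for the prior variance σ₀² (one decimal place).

σ₀² = 75.6

For the Normal–Normal model with known σ², precisions add: τ_n = τ₀ + n/σ².
So 1/σ₀² = 1/25.2444 − 3/113.7 = 0.039613 − 0.026385 = 0.013228.
Hence σ₀² = 1/0.013228 ≈ 75.6.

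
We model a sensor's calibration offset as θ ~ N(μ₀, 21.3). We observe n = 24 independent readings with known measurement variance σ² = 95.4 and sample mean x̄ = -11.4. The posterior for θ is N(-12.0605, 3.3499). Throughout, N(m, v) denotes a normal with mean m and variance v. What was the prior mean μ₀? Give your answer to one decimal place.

With known observation variance, the Normal–Normal posterior has precision τ_n = τ₀ + n/σ² and mean μ_n = (τ₀μ₀ + (n/σ²)x̄)/τ_n.
Here τ₀ = 1/21.3 = 0.046948 and τ_data = 24/95.4 = 0.251572, so τ_n = 0.298520.
Rearranging for μ₀: μ₀ = (μ_n·τ_n − τ_data·x̄)/τ₀ = (-12.0605·0.298520 − 0.251572·-11.4) / 0.046948 = -0.732380/0.046948 ≈ -15.6.

μ₀ = -15.6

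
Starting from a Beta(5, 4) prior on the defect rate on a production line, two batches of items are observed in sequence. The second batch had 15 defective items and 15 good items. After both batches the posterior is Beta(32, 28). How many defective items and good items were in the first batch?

Because Beta–binomial updating is additive in the counts, the combined data contributed (α_post−α_prior, β_post−β_prior) successes and failures.
Total across both batches: 32−5=27 defective items, 28−4=24 good items.
Subtract the second batch: 27−15=12 defective items and 24−15=9 good items.

12 defective items and 9 good items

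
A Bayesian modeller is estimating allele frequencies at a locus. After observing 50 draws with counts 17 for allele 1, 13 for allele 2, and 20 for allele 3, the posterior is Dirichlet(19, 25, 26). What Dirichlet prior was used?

Dirichlet(2, 12, 6)

For a Dirichlet(α) prior with multinomial counts c, the posterior is Dirichlet(α + c) componentwise.
Subtract each count from the matching posterior parameter: 19−17=2, 25−13=12, 26−20=6.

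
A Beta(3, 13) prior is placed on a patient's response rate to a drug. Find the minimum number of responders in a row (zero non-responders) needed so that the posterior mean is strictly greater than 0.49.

k = 10

After k responders and 0 non-responders the posterior is Beta(3+k, 13), with mean (3+k)/(3+13+k).
Set (3+k)/(16+k) > 0.49 and solve: k > (0.49·16 − 3)/(1 − 0.49) = 9.490.
The smallest integer exceeding 9.490 is 10, and checking k=10: (13)/(26) = 0.5000 > 0.49.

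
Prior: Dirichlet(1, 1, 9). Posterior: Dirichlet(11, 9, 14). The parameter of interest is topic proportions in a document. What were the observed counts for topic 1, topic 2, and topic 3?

counts (10, 8, 5)

For a Dirichlet(α) prior with multinomial counts c, the posterior is Dirichlet(α + c) componentwise.
Counts are posterior − prior componentwise: 11−1=10, 9−1=8, 14−9=5.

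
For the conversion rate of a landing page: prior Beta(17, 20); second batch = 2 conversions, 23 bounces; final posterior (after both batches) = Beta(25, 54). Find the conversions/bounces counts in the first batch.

6 conversions and 11 bounces

Because Beta–binomial updating is additive in the counts, the combined data contributed (α_post−α_prior, β_post−β_prior) successes and failures.
Total across both batches: 25−17=8 conversions, 54−20=34 bounces.
Subtract the second batch: 8−2=6 conversions and 34−23=11 bounces.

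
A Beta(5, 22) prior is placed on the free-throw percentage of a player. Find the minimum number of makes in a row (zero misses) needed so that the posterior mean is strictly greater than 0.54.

k = 21

After k makes and 0 misses the posterior is Beta(5+k, 22), with mean (5+k)/(5+22+k).
Set (5+k)/(27+k) > 0.54 and solve: k > (0.54·27 − 5)/(1 − 0.54) = 20.826.
The smallest integer exceeding 20.826 is 21, and checking k=21: (26)/(48) = 0.5417 > 0.54.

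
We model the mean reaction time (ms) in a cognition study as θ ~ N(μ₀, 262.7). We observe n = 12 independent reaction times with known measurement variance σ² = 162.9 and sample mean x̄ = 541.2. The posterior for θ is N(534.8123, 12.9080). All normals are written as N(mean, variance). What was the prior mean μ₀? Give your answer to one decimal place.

μ₀ = 411.2

With known observation variance, the Normal–Normal posterior has precision τ_n = τ₀ + n/σ² and mean μ_n = (τ₀μ₀ + (n/σ²)x̄)/τ_n.
Here τ₀ = 1/262.7 = 0.003807 and τ_data = 12/162.9 = 0.073665, so τ_n = 0.077472.
Rearranging for μ₀: μ₀ = (μ_n·τ_n − τ_data·x̄)/τ₀ = (534.8123·0.077472 − 0.073665·541.2) / 0.003807 = 1.565481/0.003807 ≈ 411.2.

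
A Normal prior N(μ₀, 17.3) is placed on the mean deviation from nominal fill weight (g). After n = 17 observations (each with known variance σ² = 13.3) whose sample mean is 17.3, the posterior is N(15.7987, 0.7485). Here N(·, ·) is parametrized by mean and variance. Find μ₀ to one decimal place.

μ₀ = -17.4

The posterior mean is a precision-weighted average: μ_n = (τ₀μ₀ + τ_data·x̄)/(τ₀+τ_data), with τ₀=1/σ₀² and τ_data=n/σ².
Here τ₀ = 1/17.3 = 0.057803 and τ_data = 17/13.3 = 1.278195, so τ_n = 1.335998.
Rearranging for μ₀: μ₀ = (μ_n·τ_n − τ_data·x̄)/τ₀ = (15.7987·1.335998 − 1.278195·17.3) / 0.057803 = -1.005742/0.057803 ≈ -17.4.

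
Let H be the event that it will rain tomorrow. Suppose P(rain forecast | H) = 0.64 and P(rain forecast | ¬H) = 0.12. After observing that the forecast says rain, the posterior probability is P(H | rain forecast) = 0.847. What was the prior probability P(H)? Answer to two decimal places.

P(H) = 0.51

In odds form, posterior odds = prior odds × likelihood ratio, so prior odds = posterior odds ÷ LR.
Posterior odds = 0.847/(1−0.847) = 5.5359. LR = 0.64/0.12 = 5.3333.
Prior odds = 5.5359/5.3333 = 1.0380, so P(H) = 1.0380/(1+1.0380) ≈ 0.51.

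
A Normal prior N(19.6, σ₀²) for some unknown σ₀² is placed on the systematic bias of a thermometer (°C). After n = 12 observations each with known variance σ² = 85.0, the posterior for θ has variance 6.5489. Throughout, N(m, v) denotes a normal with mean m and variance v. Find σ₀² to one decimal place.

σ₀² = 86.8

For the Normal–Normal model with known σ², precisions add: τ_n = τ₀ + n/σ².
So 1/σ₀² = 1/6.5489 − 12/85.0 = 0.152697 − 0.141176 = 0.011521.
Hence σ₀² = 1/0.011521 ≈ 86.8.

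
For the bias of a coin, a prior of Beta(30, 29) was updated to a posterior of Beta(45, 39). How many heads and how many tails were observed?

Beta is conjugate to the binomial likelihood: posterior = Beta(a+s, b+f).
Match parameters: s=45−30=15, f=39−29=10.

15 heads and 10 tails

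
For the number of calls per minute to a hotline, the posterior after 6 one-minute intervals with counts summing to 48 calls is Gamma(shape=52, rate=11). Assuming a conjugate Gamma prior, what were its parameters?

Gamma–Poisson conjugacy: posterior shape = α + Σxᵢ, posterior rate = β + n.
So α = 52 − 48 = 4 and β = 11 − 6 = 5.

Gamma(shape=4, rate=5)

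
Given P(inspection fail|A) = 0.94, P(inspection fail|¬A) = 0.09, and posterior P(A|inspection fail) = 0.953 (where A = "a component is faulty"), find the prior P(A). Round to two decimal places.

P(A) = 0.66

In odds form, posterior odds = prior odds × likelihood ratio, so prior odds = posterior odds ÷ LR.
Posterior odds = 0.953/(1−0.953) = 20.2766. LR = 0.94/0.09 = 10.4444.
Prior odds = 20.2766/10.4444 = 1.9414, so P(A) = 1.9414/(1+1.9414) ≈ 0.66.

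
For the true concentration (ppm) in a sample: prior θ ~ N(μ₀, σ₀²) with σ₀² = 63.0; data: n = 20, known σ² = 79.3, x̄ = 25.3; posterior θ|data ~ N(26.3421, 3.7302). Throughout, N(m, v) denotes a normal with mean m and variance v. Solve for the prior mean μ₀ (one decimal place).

μ₀ = 42.9

With known observation variance, the Normal–Normal posterior has precision τ_n = τ₀ + n/σ² and mean μ_n = (τ₀μ₀ + (n/σ²)x̄)/τ_n.
Here τ₀ = 1/63.0 = 0.015873 and τ_data = 20/79.3 = 0.252207, so τ_n = 0.268080.
Rearranging for μ₀: μ₀ = (μ_n·τ_n − τ_data·x̄)/τ₀ = (26.3421·0.268080 − 0.252207·25.3) / 0.015873 = 0.680953/0.015873 ≈ 42.9.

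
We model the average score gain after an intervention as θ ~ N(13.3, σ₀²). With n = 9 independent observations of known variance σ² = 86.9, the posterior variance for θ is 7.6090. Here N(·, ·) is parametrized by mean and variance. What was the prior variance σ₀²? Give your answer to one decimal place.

σ₀² = 35.9

For the Normal–Normal model with known σ², precisions add: τ_n = τ₀ + n/σ².
So 1/σ₀² = 1/7.6090 − 9/86.9 = 0.131423 − 0.103567 = 0.027856.
Hence σ₀² = 1/0.027856 ≈ 35.9.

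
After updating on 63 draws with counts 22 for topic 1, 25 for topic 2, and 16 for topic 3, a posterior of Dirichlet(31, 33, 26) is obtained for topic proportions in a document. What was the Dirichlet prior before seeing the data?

Dirichlet(9, 8, 10)

For a Dirichlet(α) prior with multinomial counts c, the posterior is Dirichlet(α + c) componentwise.
Subtract each count from the matching posterior parameter: 31−22=9, 33−25=8, 26−16=10.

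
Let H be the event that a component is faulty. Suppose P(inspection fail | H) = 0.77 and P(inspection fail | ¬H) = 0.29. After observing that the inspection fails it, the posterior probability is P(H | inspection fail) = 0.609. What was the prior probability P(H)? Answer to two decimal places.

In odds form, posterior odds = prior odds × likelihood ratio, so prior odds = posterior odds ÷ LR.
Posterior odds = 0.609/(1−0.609) = 1.5575. LR = 0.77/0.29 = 2.6552.
Prior odds = 1.5575/2.6552 = 0.5866, so P(H) = 0.5866/(1+0.5866) ≈ 0.37.

P(H) = 0.37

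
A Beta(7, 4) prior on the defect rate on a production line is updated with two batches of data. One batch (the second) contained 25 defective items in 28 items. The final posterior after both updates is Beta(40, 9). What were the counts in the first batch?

Because Beta–binomial updating is additive in the counts, the combined data contributed (α_post−α_prior, β_post−β_prior) successes and failures.
Total across both batches: 40−7=33 defective items, 9−4=5 good items.
Subtract the second batch: 33−25=8 defective items and 5−3=2 good items.

8 defective items and 2 good items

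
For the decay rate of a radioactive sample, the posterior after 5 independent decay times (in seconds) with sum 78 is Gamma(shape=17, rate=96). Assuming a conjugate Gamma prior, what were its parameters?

For an exponential likelihood with a Gamma(α, β) prior on the rate, n observations with total T give posterior Gamma(α+n, β+T).
So α = 17 − 5 = 12 and β = 96 − 78 = 18.

Gamma(shape=12, rate=18)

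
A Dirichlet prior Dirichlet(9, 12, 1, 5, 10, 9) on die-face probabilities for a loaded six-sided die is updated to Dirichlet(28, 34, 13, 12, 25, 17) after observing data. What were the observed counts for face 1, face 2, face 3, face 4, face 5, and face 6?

For a Dirichlet(α) prior with multinomial counts c, the posterior is Dirichlet(α + c) componentwise.
Counts are posterior − prior componentwise: 28−9=19, 34−12=22, 13−1=12, 12−5=7, 25−10=15, 17−9=8.

counts (19, 22, 12, 7, 15, 8)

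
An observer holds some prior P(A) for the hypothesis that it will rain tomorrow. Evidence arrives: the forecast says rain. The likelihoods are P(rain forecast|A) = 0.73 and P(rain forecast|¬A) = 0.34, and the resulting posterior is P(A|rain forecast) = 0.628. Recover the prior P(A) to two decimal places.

Bayes' rule in odds form gives O(A|E) = O(A)·[P(E|A)/P(E|¬A)], hence O(A) = O(A|E)/LR.
Posterior odds = 0.628/(1−0.628) = 1.6882. LR = 0.73/0.34 = 2.1471.
Prior odds = 1.6882/2.1471 = 0.7863, so P(A) = 0.7863/(1+0.7863) ≈ 0.44.

P(A) = 0.44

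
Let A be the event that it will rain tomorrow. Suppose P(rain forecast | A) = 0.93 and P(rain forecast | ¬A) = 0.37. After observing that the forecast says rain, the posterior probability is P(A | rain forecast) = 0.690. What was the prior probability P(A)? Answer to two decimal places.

In odds form, posterior odds = prior odds × likelihood ratio, so prior odds = posterior odds ÷ LR.
Posterior odds = 0.690/(1−0.690) = 2.2258. LR = 0.93/0.37 = 2.5135.
Prior odds = 2.2258/2.5135 = 0.8855, so P(A) = 0.8855/(1+0.8855) ≈ 0.47.

P(A) = 0.47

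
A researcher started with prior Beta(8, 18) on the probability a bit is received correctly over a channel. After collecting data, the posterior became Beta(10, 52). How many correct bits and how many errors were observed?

Under Beta–binomial conjugacy the posterior parameters are (α+s, β+f).
So s = 10 − 8 = 2 and f = 52 − 18 = 34.

2 correct bits and 34 errors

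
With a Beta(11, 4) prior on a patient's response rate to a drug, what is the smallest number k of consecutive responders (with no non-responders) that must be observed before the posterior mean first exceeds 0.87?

k = 16

After k responders and 0 non-responders the posterior is Beta(11+k, 4), with mean (11+k)/(11+4+k).
Set (11+k)/(15+k) > 0.87 and solve: k > (0.87·15 − 11)/(1 − 0.87) = 15.769.
The smallest integer exceeding 15.769 is 16.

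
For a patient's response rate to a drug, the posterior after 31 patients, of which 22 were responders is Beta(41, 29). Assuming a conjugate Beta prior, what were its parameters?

Beta(19, 20)

Beta is conjugate to the binomial likelihood: posterior = Beta(a+s, b+f).
So a = 41 − 22 = 19 and b = 29 − 9 = 20.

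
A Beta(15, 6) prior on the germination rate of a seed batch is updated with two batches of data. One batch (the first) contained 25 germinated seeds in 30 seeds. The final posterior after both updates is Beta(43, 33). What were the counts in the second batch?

Sequential conjugate updates are equivalent to a single update on the pooled data, so total successes = posterior α − prior α and total failures = posterior β − prior β.
Total across both batches: 43−15=28 germinated seeds, 33−6=27 non-germinating seeds.
Subtract the first batch: 28−25=3 germinated seeds and 27−5=22 non-germinating seeds.

3 germinated seeds and 22 non-germinating seeds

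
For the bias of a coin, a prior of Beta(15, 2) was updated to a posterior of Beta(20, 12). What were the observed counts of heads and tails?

5 heads and 10 tails

Beta is conjugate to the binomial likelihood: posterior = Beta(a+s, b+f).
So s = 20 − 15 = 5 and f = 12 − 2 = 10.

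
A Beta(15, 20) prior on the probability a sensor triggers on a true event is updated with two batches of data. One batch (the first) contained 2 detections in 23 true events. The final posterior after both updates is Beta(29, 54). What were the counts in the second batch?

Because Beta–binomial updating is additive in the counts, the combined data contributed (α_post−α_prior, β_post−β_prior) successes and failures.
Total across both batches: 29−15=14 detections, 54−20=34 misses.
Subtract the first batch: 14−2=12 detections and 34−21=13 misses.

12 detections and 13 misses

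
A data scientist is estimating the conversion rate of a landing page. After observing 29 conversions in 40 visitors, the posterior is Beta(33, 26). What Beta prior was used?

Beta(4, 15)

A Beta(α, β) prior with s successes and f failures in binomial data gives a Beta(α+s, β+f) posterior.
So α = 33 − 29 = 4 and β = 26 − 11 = 15.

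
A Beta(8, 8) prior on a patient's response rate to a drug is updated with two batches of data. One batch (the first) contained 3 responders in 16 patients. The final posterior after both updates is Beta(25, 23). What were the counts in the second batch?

14 responders and 2 non-responders

Because Beta–binomial updating is additive in the counts, the combined data contributed (α_post−α_prior, β_post−β_prior) successes and failures.
Total across both batches: 25−8=17 responders, 23−8=15 non-responders.
Subtract the first batch: 17−3=14 responders and 15−13=2 non-responders.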